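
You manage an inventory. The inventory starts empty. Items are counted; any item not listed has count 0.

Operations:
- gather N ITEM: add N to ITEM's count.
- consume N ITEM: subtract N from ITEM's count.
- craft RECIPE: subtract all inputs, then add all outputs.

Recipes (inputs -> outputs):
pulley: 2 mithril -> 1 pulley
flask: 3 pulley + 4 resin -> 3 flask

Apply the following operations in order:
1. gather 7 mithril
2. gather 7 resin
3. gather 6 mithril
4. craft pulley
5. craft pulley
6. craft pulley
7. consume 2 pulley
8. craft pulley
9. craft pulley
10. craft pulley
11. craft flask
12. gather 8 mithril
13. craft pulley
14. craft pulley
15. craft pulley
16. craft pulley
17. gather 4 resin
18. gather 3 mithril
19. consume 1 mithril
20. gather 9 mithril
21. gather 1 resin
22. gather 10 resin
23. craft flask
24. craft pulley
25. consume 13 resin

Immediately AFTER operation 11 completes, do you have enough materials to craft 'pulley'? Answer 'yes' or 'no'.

After 1 (gather 7 mithril): mithril=7
After 2 (gather 7 resin): mithril=7 resin=7
After 3 (gather 6 mithril): mithril=13 resin=7
After 4 (craft pulley): mithril=11 pulley=1 resin=7
After 5 (craft pulley): mithril=9 pulley=2 resin=7
After 6 (craft pulley): mithril=7 pulley=3 resin=7
After 7 (consume 2 pulley): mithril=7 pulley=1 resin=7
After 8 (craft pulley): mithril=5 pulley=2 resin=7
After 9 (craft pulley): mithril=3 pulley=3 resin=7
After 10 (craft pulley): mithril=1 pulley=4 resin=7
After 11 (craft flask): flask=3 mithril=1 pulley=1 resin=3

Answer: no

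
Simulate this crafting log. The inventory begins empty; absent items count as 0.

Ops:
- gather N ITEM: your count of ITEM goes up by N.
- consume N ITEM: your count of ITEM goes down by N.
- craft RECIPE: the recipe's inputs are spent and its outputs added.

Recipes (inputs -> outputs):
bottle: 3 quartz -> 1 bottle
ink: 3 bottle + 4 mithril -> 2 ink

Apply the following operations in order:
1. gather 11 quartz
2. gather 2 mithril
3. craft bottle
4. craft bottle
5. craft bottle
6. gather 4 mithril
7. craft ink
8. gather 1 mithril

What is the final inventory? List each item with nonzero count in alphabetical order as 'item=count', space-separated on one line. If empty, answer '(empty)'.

After 1 (gather 11 quartz): quartz=11
After 2 (gather 2 mithril): mithril=2 quartz=11
After 3 (craft bottle): bottle=1 mithril=2 quartz=8
After 4 (craft bottle): bottle=2 mithril=2 quartz=5
After 5 (craft bottle): bottle=3 mithril=2 quartz=2
After 6 (gather 4 mithril): bottle=3 mithril=6 quartz=2
After 7 (craft ink): ink=2 mithril=2 quartz=2
After 8 (gather 1 mithril): ink=2 mithril=3 quartz=2

Answer: ink=2 mithril=3 quartz=2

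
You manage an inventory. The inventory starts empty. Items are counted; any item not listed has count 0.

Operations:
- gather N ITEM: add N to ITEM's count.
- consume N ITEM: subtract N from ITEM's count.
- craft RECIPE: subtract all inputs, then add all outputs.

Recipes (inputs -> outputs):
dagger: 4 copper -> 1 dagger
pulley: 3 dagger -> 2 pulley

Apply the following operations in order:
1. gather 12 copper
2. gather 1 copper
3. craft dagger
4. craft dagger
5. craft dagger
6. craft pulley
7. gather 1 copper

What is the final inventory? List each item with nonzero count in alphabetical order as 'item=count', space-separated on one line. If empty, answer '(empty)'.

After 1 (gather 12 copper): copper=12
After 2 (gather 1 copper): copper=13
After 3 (craft dagger): copper=9 dagger=1
After 4 (craft dagger): copper=5 dagger=2
After 5 (craft dagger): copper=1 dagger=3
After 6 (craft pulley): copper=1 pulley=2
After 7 (gather 1 copper): copper=2 pulley=2

Answer: copper=2 pulley=2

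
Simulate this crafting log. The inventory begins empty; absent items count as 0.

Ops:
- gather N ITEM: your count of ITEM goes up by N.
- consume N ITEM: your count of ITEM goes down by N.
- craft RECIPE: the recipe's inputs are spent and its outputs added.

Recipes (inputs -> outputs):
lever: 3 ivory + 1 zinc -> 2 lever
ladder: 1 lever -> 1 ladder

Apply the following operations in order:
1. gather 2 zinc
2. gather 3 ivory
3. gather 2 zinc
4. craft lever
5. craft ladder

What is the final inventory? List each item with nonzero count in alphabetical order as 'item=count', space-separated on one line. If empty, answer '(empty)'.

After 1 (gather 2 zinc): zinc=2
After 2 (gather 3 ivory): ivory=3 zinc=2
After 3 (gather 2 zinc): ivory=3 zinc=4
After 4 (craft lever): lever=2 zinc=3
After 5 (craft ladder): ladder=1 lever=1 zinc=3

Answer: ladder=1 lever=1 zinc=3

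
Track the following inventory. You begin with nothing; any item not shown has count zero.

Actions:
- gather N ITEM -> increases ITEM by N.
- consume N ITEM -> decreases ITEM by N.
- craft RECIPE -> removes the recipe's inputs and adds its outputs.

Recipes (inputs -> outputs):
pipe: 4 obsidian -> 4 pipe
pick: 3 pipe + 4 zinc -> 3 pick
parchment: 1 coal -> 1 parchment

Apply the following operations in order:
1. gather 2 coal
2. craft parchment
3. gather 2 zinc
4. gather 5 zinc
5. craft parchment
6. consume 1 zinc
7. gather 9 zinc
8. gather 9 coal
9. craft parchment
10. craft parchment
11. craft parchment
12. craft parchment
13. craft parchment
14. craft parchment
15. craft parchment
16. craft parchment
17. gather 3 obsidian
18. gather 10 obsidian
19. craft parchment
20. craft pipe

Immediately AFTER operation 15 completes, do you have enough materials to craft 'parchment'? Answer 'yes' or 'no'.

After 1 (gather 2 coal): coal=2
After 2 (craft parchment): coal=1 parchment=1
After 3 (gather 2 zinc): coal=1 parchment=1 zinc=2
After 4 (gather 5 zinc): coal=1 parchment=1 zinc=7
After 5 (craft parchment): parchment=2 zinc=7
After 6 (consume 1 zinc): parchment=2 zinc=6
After 7 (gather 9 zinc): parchment=2 zinc=15
After 8 (gather 9 coal): coal=9 parchment=2 zinc=15
After 9 (craft parchment): coal=8 parchment=3 zinc=15
After 10 (craft parchment): coal=7 parchment=4 zinc=15
After 11 (craft parchment): coal=6 parchment=5 zinc=15
After 12 (craft parchment): coal=5 parchment=6 zinc=15
After 13 (craft parchment): coal=4 parchment=7 zinc=15
After 14 (craft parchment): coal=3 parchment=8 zinc=15
After 15 (craft parchment): coal=2 parchment=9 zinc=15

Answer: yes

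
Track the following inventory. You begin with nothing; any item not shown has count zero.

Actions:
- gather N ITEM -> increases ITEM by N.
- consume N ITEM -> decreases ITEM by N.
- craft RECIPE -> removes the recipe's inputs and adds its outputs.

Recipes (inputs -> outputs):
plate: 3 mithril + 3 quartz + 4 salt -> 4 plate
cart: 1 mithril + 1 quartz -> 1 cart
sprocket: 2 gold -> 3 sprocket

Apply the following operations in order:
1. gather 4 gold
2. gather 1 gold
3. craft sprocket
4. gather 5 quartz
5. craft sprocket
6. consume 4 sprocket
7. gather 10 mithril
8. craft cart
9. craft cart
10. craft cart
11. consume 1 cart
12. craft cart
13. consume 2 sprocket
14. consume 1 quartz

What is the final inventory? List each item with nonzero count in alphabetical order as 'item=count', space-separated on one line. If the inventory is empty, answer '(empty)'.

Answer: cart=3 gold=1 mithril=6

Derivation:
After 1 (gather 4 gold): gold=4
After 2 (gather 1 gold): gold=5
After 3 (craft sprocket): gold=3 sprocket=3
After 4 (gather 5 quartz): gold=3 quartz=5 sprocket=3
After 5 (craft sprocket): gold=1 quartz=5 sprocket=6
After 6 (consume 4 sprocket): gold=1 quartz=5 sprocket=2
After 7 (gather 10 mithril): gold=1 mithril=10 quartz=5 sprocket=2
After 8 (craft cart): cart=1 gold=1 mithril=9 quartz=4 sprocket=2
After 9 (craft cart): cart=2 gold=1 mithril=8 quartz=3 sprocket=2
After 10 (craft cart): cart=3 gold=1 mithril=7 quartz=2 sprocket=2
After 11 (consume 1 cart): cart=2 gold=1 mithril=7 quartz=2 sprocket=2
After 12 (craft cart): cart=3 gold=1 mithril=6 quartz=1 sprocket=2
After 13 (consume 2 sprocket): cart=3 gold=1 mithril=6 quartz=1
After 14 (consume 1 quartz): cart=3 gold=1 mithril=6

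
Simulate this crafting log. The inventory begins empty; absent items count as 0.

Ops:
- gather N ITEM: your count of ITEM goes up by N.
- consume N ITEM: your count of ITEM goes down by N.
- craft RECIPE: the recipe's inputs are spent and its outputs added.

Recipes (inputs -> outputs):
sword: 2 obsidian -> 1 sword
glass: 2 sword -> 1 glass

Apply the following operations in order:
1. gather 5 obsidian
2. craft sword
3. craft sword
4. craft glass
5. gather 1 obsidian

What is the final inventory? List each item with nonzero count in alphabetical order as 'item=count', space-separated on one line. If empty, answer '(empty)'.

After 1 (gather 5 obsidian): obsidian=5
After 2 (craft sword): obsidian=3 sword=1
After 3 (craft sword): obsidian=1 sword=2
After 4 (craft glass): glass=1 obsidian=1
After 5 (gather 1 obsidian): glass=1 obsidian=2

Answer: glass=1 obsidian=2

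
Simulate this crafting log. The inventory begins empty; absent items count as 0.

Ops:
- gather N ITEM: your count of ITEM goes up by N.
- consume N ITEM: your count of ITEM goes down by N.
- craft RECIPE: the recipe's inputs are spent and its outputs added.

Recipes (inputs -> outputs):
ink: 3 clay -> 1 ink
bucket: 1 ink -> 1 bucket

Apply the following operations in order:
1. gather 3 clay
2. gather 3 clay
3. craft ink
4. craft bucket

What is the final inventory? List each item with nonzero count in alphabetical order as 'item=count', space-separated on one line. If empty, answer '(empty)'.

Answer: bucket=1 clay=3

Derivation:
After 1 (gather 3 clay): clay=3
After 2 (gather 3 clay): clay=6
After 3 (craft ink): clay=3 ink=1
After 4 (craft bucket): bucket=1 clay=3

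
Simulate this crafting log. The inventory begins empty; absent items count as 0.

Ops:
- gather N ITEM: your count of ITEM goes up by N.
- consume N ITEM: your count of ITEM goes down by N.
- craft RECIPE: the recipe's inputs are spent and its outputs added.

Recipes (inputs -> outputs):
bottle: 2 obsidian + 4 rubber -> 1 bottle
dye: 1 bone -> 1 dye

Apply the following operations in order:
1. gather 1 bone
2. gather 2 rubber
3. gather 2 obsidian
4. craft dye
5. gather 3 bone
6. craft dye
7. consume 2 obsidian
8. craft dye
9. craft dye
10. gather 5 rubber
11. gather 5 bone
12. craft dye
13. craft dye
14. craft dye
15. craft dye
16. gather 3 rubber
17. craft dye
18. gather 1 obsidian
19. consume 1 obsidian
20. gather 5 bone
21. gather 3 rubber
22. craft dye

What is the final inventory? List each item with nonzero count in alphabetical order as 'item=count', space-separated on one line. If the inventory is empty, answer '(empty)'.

Answer: bone=4 dye=10 rubber=13

Derivation:
After 1 (gather 1 bone): bone=1
After 2 (gather 2 rubber): bone=1 rubber=2
After 3 (gather 2 obsidian): bone=1 obsidian=2 rubber=2
After 4 (craft dye): dye=1 obsidian=2 rubber=2
After 5 (gather 3 bone): bone=3 dye=1 obsidian=2 rubber=2
After 6 (craft dye): bone=2 dye=2 obsidian=2 rubber=2
After 7 (consume 2 obsidian): bone=2 dye=2 rubber=2
After 8 (craft dye): bone=1 dye=3 rubber=2
After 9 (craft dye): dye=4 rubber=2
After 10 (gather 5 rubber): dye=4 rubber=7
After 11 (gather 5 bone): bone=5 dye=4 rubber=7
After 12 (craft dye): bone=4 dye=5 rubber=7
After 13 (craft dye): bone=3 dye=6 rubber=7
After 14 (craft dye): bone=2 dye=7 rubber=7
After 15 (craft dye): bone=1 dye=8 rubber=7
After 16 (gather 3 rubber): bone=1 dye=8 rubber=10
After 17 (craft dye): dye=9 rubber=10
After 18 (gather 1 obsidian): dye=9 obsidian=1 rubber=10
After 19 (consume 1 obsidian): dye=9 rubber=10
After 20 (gather 5 bone): bone=5 dye=9 rubber=10
After 21 (gather 3 rubber): bone=5 dye=9 rubber=13
After 22 (craft dye): bone=4 dye=10 rubber=13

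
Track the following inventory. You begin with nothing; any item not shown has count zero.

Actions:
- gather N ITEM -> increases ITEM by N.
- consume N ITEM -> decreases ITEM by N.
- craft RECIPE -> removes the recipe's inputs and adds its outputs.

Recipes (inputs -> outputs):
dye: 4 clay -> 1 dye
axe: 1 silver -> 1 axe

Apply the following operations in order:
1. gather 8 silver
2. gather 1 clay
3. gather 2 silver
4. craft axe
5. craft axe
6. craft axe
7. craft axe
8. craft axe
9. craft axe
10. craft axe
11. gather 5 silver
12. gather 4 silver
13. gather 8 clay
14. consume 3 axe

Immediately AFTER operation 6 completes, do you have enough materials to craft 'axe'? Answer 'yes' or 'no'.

Answer: yes

Derivation:
After 1 (gather 8 silver): silver=8
After 2 (gather 1 clay): clay=1 silver=8
After 3 (gather 2 silver): clay=1 silver=10
After 4 (craft axe): axe=1 clay=1 silver=9
After 5 (craft axe): axe=2 clay=1 silver=8
After 6 (craft axe): axe=3 clay=1 silver=7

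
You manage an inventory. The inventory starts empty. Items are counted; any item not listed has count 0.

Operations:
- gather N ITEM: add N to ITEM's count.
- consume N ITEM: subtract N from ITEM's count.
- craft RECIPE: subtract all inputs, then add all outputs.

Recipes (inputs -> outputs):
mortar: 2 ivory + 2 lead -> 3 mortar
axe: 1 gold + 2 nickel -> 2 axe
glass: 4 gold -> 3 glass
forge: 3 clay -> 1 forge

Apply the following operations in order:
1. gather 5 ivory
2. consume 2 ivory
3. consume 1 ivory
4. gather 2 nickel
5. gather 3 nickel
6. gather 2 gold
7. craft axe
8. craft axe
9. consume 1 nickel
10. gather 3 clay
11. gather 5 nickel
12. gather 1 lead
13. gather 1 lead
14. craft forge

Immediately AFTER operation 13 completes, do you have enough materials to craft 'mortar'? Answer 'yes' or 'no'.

After 1 (gather 5 ivory): ivory=5
After 2 (consume 2 ivory): ivory=3
After 3 (consume 1 ivory): ivory=2
After 4 (gather 2 nickel): ivory=2 nickel=2
After 5 (gather 3 nickel): ivory=2 nickel=5
After 6 (gather 2 gold): gold=2 ivory=2 nickel=5
After 7 (craft axe): axe=2 gold=1 ivory=2 nickel=3
After 8 (craft axe): axe=4 ivory=2 nickel=1
After 9 (consume 1 nickel): axe=4 ivory=2
After 10 (gather 3 clay): axe=4 clay=3 ivory=2
After 11 (gather 5 nickel): axe=4 clay=3 ivory=2 nickel=5
After 12 (gather 1 lead): axe=4 clay=3 ivory=2 lead=1 nickel=5
After 13 (gather 1 lead): axe=4 clay=3 ivory=2 lead=2 nickel=5

Answer: yes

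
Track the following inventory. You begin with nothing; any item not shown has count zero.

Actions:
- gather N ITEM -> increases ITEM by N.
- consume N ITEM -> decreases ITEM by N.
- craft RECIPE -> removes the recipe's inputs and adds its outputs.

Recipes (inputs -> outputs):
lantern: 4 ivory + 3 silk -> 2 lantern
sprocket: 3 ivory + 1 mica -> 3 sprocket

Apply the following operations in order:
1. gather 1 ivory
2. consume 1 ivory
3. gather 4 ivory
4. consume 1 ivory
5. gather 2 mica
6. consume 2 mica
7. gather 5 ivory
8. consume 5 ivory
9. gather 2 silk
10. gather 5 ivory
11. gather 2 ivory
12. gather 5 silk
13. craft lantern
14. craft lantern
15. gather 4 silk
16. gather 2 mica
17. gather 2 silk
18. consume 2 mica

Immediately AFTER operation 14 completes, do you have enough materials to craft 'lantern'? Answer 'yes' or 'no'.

Answer: no

Derivation:
After 1 (gather 1 ivory): ivory=1
After 2 (consume 1 ivory): (empty)
After 3 (gather 4 ivory): ivory=4
After 4 (consume 1 ivory): ivory=3
After 5 (gather 2 mica): ivory=3 mica=2
After 6 (consume 2 mica): ivory=3
After 7 (gather 5 ivory): ivory=8
After 8 (consume 5 ivory): ivory=3
After 9 (gather 2 silk): ivory=3 silk=2
After 10 (gather 5 ivory): ivory=8 silk=2
After 11 (gather 2 ivory): ivory=10 silk=2
After 12 (gather 5 silk): ivory=10 silk=7
After 13 (craft lantern): ivory=6 lantern=2 silk=4
After 14 (craft lantern): ivory=2 lantern=4 silk=1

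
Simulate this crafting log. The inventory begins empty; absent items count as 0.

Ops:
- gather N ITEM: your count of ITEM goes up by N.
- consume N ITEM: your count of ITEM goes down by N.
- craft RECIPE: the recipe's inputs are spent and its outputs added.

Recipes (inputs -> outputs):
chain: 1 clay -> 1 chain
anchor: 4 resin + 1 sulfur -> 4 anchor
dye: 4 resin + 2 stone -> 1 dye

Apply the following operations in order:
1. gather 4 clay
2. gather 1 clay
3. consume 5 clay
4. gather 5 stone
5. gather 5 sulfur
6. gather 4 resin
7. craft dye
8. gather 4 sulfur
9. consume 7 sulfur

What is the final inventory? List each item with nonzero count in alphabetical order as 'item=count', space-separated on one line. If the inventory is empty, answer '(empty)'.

Answer: dye=1 stone=3 sulfur=2

Derivation:
After 1 (gather 4 clay): clay=4
After 2 (gather 1 clay): clay=5
After 3 (consume 5 clay): (empty)
After 4 (gather 5 stone): stone=5
After 5 (gather 5 sulfur): stone=5 sulfur=5
After 6 (gather 4 resin): resin=4 stone=5 sulfur=5
After 7 (craft dye): dye=1 stone=3 sulfur=5
After 8 (gather 4 sulfur): dye=1 stone=3 sulfur=9
After 9 (consume 7 sulfur): dye=1 stone=3 sulfur=2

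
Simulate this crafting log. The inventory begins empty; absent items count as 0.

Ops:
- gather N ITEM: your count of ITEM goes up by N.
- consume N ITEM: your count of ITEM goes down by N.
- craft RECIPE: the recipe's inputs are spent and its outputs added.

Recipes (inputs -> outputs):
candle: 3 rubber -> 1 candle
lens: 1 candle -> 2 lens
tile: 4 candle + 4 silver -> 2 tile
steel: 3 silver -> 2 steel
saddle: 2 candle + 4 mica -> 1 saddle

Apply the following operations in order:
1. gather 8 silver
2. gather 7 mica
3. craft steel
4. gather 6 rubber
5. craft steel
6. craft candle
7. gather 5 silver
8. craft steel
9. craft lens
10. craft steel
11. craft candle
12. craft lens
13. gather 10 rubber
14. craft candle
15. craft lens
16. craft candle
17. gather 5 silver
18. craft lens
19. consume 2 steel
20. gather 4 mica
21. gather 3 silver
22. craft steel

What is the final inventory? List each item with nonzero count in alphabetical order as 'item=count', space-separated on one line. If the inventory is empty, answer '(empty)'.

Answer: lens=8 mica=11 rubber=4 silver=6 steel=8

Derivation:
After 1 (gather 8 silver): silver=8
After 2 (gather 7 mica): mica=7 silver=8
After 3 (craft steel): mica=7 silver=5 steel=2
After 4 (gather 6 rubber): mica=7 rubber=6 silver=5 steel=2
After 5 (craft steel): mica=7 rubber=6 silver=2 steel=4
After 6 (craft candle): candle=1 mica=7 rubber=3 silver=2 steel=4
After 7 (gather 5 silver): candle=1 mica=7 rubber=3 silver=7 steel=4
After 8 (craft steel): candle=1 mica=7 rubber=3 silver=4 steel=6
After 9 (craft lens): lens=2 mica=7 rubber=3 silver=4 steel=6
After 10 (craft steel): lens=2 mica=7 rubber=3 silver=1 steel=8
After 11 (craft candle): candle=1 lens=2 mica=7 silver=1 steel=8
After 12 (craft lens): lens=4 mica=7 silver=1 steel=8
After 13 (gather 10 rubber): lens=4 mica=7 rubber=10 silver=1 steel=8
After 14 (craft candle): candle=1 lens=4 mica=7 rubber=7 silver=1 steel=8
After 15 (craft lens): lens=6 mica=7 rubber=7 silver=1 steel=8
After 16 (craft candle): candle=1 lens=6 mica=7 rubber=4 silver=1 steel=8
After 17 (gather 5 silver): candle=1 lens=6 mica=7 rubber=4 silver=6 steel=8
After 18 (craft lens): lens=8 mica=7 rubber=4 silver=6 steel=8
After 19 (consume 2 steel): lens=8 mica=7 rubber=4 silver=6 steel=6
After 20 (gather 4 mica): lens=8 mica=11 rubber=4 silver=6 steel=6
After 21 (gather 3 silver): lens=8 mica=11 rubber=4 silver=9 steel=6
After 22 (craft steel): lens=8 mica=11 rubber=4 silver=6 steel=8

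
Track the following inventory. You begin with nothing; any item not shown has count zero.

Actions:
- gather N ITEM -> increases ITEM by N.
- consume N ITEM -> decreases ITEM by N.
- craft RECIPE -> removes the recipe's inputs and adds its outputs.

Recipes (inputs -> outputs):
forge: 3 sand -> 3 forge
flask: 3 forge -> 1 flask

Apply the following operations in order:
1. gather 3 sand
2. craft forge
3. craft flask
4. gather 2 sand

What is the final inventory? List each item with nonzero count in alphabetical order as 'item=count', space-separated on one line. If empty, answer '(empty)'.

Answer: flask=1 sand=2

Derivation:
After 1 (gather 3 sand): sand=3
After 2 (craft forge): forge=3
After 3 (craft flask): flask=1
After 4 (gather 2 sand): flask=1 sand=2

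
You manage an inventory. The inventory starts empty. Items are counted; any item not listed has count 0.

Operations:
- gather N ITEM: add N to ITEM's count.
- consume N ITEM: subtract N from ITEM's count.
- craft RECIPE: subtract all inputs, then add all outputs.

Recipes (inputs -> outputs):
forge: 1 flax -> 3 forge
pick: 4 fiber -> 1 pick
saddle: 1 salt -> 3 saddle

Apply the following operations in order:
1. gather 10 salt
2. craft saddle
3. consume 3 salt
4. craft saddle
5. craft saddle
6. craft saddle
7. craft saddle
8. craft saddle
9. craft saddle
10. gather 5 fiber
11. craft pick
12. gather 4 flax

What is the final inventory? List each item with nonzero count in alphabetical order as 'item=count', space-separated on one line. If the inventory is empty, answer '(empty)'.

Answer: fiber=1 flax=4 pick=1 saddle=21

Derivation:
After 1 (gather 10 salt): salt=10
After 2 (craft saddle): saddle=3 salt=9
After 3 (consume 3 salt): saddle=3 salt=6
After 4 (craft saddle): saddle=6 salt=5
After 5 (craft saddle): saddle=9 salt=4
After 6 (craft saddle): saddle=12 salt=3
After 7 (craft saddle): saddle=15 salt=2
After 8 (craft saddle): saddle=18 salt=1
After 9 (craft saddle): saddle=21
After 10 (gather 5 fiber): fiber=5 saddle=21
After 11 (craft pick): fiber=1 pick=1 saddle=21
After 12 (gather 4 flax): fiber=1 flax=4 pick=1 saddle=21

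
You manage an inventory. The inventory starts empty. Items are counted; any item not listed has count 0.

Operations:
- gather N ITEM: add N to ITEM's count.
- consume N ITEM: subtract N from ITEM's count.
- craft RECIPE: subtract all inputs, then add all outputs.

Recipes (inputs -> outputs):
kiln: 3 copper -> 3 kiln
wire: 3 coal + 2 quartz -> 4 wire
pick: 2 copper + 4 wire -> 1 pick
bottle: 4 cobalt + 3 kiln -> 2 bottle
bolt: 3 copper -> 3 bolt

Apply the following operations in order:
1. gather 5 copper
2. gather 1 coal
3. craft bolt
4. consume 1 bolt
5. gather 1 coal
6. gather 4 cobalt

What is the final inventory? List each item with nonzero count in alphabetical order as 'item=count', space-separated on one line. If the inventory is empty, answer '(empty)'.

After 1 (gather 5 copper): copper=5
After 2 (gather 1 coal): coal=1 copper=5
After 3 (craft bolt): bolt=3 coal=1 copper=2
After 4 (consume 1 bolt): bolt=2 coal=1 copper=2
After 5 (gather 1 coal): bolt=2 coal=2 copper=2
After 6 (gather 4 cobalt): bolt=2 coal=2 cobalt=4 copper=2

Answer: bolt=2 coal=2 cobalt=4 copper=2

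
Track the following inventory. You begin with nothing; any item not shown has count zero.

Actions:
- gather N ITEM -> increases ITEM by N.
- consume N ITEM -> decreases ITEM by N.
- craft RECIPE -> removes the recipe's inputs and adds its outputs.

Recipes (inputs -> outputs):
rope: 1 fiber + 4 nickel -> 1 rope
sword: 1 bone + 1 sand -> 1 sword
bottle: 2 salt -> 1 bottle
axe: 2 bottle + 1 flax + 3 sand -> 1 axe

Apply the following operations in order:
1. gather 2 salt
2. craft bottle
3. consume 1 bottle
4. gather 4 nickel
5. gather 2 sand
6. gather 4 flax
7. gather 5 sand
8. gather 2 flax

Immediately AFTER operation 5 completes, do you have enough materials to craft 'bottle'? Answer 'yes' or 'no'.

Answer: no

Derivation:
After 1 (gather 2 salt): salt=2
After 2 (craft bottle): bottle=1
After 3 (consume 1 bottle): (empty)
After 4 (gather 4 nickel): nickel=4
After 5 (gather 2 sand): nickel=4 sand=2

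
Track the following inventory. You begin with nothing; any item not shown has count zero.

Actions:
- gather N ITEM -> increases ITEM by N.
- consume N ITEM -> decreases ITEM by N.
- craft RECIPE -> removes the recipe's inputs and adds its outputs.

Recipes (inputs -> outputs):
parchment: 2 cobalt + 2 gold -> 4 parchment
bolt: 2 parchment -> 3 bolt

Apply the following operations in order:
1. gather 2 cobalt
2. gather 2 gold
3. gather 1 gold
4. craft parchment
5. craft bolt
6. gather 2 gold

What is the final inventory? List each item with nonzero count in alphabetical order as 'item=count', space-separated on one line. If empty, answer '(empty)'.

Answer: bolt=3 gold=3 parchment=2

Derivation:
After 1 (gather 2 cobalt): cobalt=2
After 2 (gather 2 gold): cobalt=2 gold=2
After 3 (gather 1 gold): cobalt=2 gold=3
After 4 (craft parchment): gold=1 parchment=4
After 5 (craft bolt): bolt=3 gold=1 parchment=2
After 6 (gather 2 gold): bolt=3 gold=3 parchment=2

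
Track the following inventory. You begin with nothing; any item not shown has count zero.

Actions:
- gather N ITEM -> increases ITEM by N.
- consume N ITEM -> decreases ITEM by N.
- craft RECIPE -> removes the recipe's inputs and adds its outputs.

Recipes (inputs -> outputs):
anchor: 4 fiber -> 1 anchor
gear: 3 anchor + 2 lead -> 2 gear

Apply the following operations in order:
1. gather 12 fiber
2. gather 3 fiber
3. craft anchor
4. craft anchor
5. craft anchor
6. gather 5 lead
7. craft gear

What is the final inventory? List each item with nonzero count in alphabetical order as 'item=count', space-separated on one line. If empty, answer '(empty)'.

Answer: fiber=3 gear=2 lead=3

Derivation:
After 1 (gather 12 fiber): fiber=12
After 2 (gather 3 fiber): fiber=15
After 3 (craft anchor): anchor=1 fiber=11
After 4 (craft anchor): anchor=2 fiber=7
After 5 (craft anchor): anchor=3 fiber=3
After 6 (gather 5 lead): anchor=3 fiber=3 lead=5
After 7 (craft gear): fiber=3 gear=2 lead=3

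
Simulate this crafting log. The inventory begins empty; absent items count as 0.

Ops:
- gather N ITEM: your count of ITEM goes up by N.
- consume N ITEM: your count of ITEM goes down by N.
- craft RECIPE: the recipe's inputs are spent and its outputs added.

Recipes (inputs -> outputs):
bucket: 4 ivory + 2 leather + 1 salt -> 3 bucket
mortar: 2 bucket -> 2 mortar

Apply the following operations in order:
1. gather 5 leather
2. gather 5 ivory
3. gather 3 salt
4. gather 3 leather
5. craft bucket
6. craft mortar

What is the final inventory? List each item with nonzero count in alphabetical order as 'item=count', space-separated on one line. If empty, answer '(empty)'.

Answer: bucket=1 ivory=1 leather=6 mortar=2 salt=2

Derivation:
After 1 (gather 5 leather): leather=5
After 2 (gather 5 ivory): ivory=5 leather=5
After 3 (gather 3 salt): ivory=5 leather=5 salt=3
After 4 (gather 3 leather): ivory=5 leather=8 salt=3
After 5 (craft bucket): bucket=3 ivory=1 leather=6 salt=2
After 6 (craft mortar): bucket=1 ivory=1 leather=6 mortar=2 salt=2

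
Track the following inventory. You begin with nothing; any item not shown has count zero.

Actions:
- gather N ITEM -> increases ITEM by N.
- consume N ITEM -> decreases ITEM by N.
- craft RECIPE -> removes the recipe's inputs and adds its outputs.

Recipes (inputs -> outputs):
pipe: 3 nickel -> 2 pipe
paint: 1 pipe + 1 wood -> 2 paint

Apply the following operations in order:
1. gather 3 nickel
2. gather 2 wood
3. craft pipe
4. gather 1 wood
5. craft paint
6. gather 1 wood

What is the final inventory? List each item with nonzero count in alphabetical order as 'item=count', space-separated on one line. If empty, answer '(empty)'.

Answer: paint=2 pipe=1 wood=3

Derivation:
After 1 (gather 3 nickel): nickel=3
After 2 (gather 2 wood): nickel=3 wood=2
After 3 (craft pipe): pipe=2 wood=2
After 4 (gather 1 wood): pipe=2 wood=3
After 5 (craft paint): paint=2 pipe=1 wood=2
After 6 (gather 1 wood): paint=2 pipe=1 wood=3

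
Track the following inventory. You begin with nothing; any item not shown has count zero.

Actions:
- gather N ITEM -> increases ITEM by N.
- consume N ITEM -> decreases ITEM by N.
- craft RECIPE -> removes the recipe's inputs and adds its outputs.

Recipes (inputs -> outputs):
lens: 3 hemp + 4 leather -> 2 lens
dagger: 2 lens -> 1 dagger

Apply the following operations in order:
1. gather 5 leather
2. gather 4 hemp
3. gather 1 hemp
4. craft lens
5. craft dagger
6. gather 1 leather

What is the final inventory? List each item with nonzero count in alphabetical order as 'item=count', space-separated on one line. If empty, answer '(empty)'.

After 1 (gather 5 leather): leather=5
After 2 (gather 4 hemp): hemp=4 leather=5
After 3 (gather 1 hemp): hemp=5 leather=5
After 4 (craft lens): hemp=2 leather=1 lens=2
After 5 (craft dagger): dagger=1 hemp=2 leather=1
After 6 (gather 1 leather): dagger=1 hemp=2 leather=2

Answer: dagger=1 hemp=2 leather=2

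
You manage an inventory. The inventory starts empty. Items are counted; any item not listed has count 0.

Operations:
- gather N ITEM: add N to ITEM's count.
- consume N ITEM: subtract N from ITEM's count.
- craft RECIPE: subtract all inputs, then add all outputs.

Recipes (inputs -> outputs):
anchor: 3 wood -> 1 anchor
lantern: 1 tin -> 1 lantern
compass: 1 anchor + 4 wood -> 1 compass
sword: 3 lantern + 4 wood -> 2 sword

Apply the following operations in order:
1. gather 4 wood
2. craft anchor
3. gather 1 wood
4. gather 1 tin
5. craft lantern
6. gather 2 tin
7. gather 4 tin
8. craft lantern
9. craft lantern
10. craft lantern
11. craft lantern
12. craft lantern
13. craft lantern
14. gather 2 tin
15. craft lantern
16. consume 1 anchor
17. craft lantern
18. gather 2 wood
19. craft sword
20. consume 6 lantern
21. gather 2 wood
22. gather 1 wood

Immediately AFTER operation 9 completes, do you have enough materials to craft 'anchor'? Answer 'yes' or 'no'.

After 1 (gather 4 wood): wood=4
After 2 (craft anchor): anchor=1 wood=1
After 3 (gather 1 wood): anchor=1 wood=2
After 4 (gather 1 tin): anchor=1 tin=1 wood=2
After 5 (craft lantern): anchor=1 lantern=1 wood=2
After 6 (gather 2 tin): anchor=1 lantern=1 tin=2 wood=2
After 7 (gather 4 tin): anchor=1 lantern=1 tin=6 wood=2
After 8 (craft lantern): anchor=1 lantern=2 tin=5 wood=2
After 9 (craft lantern): anchor=1 lantern=3 tin=4 wood=2

Answer: no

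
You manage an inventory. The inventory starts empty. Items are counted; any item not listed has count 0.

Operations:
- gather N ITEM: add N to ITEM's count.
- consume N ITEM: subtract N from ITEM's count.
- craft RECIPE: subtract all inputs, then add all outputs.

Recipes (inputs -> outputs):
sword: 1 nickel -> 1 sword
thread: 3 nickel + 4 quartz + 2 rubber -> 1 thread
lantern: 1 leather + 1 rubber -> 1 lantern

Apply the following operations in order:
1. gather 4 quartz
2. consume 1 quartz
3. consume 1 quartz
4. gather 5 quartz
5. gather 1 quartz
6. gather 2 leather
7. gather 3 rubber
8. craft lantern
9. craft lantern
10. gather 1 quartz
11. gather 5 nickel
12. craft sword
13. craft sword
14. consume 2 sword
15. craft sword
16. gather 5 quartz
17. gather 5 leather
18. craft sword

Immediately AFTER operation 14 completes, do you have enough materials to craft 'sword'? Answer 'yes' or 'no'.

Answer: yes

Derivation:
After 1 (gather 4 quartz): quartz=4
After 2 (consume 1 quartz): quartz=3
After 3 (consume 1 quartz): quartz=2
After 4 (gather 5 quartz): quartz=7
After 5 (gather 1 quartz): quartz=8
After 6 (gather 2 leather): leather=2 quartz=8
After 7 (gather 3 rubber): leather=2 quartz=8 rubber=3
After 8 (craft lantern): lantern=1 leather=1 quartz=8 rubber=2
After 9 (craft lantern): lantern=2 quartz=8 rubber=1
After 10 (gather 1 quartz): lantern=2 quartz=9 rubber=1
After 11 (gather 5 nickel): lantern=2 nickel=5 quartz=9 rubber=1
After 12 (craft sword): lantern=2 nickel=4 quartz=9 rubber=1 sword=1
After 13 (craft sword): lantern=2 nickel=3 quartz=9 rubber=1 sword=2
After 14 (consume 2 sword): lantern=2 nickel=3 quartz=9 rubber=1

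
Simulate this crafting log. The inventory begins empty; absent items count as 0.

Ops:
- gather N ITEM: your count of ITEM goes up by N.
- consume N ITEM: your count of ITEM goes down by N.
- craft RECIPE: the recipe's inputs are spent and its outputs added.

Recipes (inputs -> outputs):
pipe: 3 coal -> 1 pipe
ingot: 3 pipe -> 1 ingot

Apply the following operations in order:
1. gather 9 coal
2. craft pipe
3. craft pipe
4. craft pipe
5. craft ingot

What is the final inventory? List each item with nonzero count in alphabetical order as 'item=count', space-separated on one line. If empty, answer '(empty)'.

Answer: ingot=1

Derivation:
After 1 (gather 9 coal): coal=9
After 2 (craft pipe): coal=6 pipe=1
After 3 (craft pipe): coal=3 pipe=2
After 4 (craft pipe): pipe=3
After 5 (craft ingot): ingot=1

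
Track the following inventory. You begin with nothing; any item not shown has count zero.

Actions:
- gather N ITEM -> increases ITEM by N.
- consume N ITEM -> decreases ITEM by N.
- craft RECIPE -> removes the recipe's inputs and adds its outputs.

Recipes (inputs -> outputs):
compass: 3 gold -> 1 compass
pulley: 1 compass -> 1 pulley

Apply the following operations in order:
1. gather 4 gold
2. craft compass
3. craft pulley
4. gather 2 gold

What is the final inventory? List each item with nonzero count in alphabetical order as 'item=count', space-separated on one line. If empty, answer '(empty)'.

Answer: gold=3 pulley=1

Derivation:
After 1 (gather 4 gold): gold=4
After 2 (craft compass): compass=1 gold=1
After 3 (craft pulley): gold=1 pulley=1
After 4 (gather 2 gold): gold=3 pulley=1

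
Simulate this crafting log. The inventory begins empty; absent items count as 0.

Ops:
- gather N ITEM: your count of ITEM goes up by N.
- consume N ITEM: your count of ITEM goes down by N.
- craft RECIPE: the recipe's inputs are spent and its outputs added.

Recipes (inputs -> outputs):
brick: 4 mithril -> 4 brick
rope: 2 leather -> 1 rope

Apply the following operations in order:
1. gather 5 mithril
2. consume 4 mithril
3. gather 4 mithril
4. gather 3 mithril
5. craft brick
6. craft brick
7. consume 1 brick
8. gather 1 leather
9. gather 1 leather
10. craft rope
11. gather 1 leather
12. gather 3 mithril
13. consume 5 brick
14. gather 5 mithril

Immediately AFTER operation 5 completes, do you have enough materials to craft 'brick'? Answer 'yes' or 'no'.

After 1 (gather 5 mithril): mithril=5
After 2 (consume 4 mithril): mithril=1
After 3 (gather 4 mithril): mithril=5
After 4 (gather 3 mithril): mithril=8
After 5 (craft brick): brick=4 mithril=4

Answer: yes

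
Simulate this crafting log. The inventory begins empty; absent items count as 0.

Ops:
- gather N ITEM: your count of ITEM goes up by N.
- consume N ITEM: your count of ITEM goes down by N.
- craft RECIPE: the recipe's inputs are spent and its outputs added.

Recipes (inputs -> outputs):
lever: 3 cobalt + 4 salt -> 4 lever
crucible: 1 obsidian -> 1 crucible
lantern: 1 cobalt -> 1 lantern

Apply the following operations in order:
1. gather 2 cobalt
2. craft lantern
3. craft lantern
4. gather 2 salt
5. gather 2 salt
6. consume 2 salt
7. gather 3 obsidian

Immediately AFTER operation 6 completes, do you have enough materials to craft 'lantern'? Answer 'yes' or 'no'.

After 1 (gather 2 cobalt): cobalt=2
After 2 (craft lantern): cobalt=1 lantern=1
After 3 (craft lantern): lantern=2
After 4 (gather 2 salt): lantern=2 salt=2
After 5 (gather 2 salt): lantern=2 salt=4
After 6 (consume 2 salt): lantern=2 salt=2

Answer: no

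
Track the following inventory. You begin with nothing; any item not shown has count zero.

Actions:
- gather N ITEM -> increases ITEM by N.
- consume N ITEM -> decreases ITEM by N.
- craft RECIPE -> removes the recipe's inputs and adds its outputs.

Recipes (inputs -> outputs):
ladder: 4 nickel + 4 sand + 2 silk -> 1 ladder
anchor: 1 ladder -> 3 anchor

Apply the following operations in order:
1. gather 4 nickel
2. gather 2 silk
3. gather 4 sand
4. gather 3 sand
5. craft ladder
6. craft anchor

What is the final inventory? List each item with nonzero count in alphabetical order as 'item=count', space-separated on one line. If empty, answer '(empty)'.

Answer: anchor=3 sand=3

Derivation:
After 1 (gather 4 nickel): nickel=4
After 2 (gather 2 silk): nickel=4 silk=2
After 3 (gather 4 sand): nickel=4 sand=4 silk=2
After 4 (gather 3 sand): nickel=4 sand=7 silk=2
After 5 (craft ladder): ladder=1 sand=3
After 6 (craft anchor): anchor=3 sand=3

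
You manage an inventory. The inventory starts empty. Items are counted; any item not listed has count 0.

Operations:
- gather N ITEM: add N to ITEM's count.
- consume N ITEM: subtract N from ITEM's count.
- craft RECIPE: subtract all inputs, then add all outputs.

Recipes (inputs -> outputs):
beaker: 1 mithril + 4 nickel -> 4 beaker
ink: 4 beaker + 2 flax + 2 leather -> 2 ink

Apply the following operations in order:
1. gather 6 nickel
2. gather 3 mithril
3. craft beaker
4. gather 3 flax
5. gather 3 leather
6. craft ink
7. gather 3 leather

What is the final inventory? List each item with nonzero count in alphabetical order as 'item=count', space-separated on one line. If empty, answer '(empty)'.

After 1 (gather 6 nickel): nickel=6
After 2 (gather 3 mithril): mithril=3 nickel=6
After 3 (craft beaker): beaker=4 mithril=2 nickel=2
After 4 (gather 3 flax): beaker=4 flax=3 mithril=2 nickel=2
After 5 (gather 3 leather): beaker=4 flax=3 leather=3 mithril=2 nickel=2
After 6 (craft ink): flax=1 ink=2 leather=1 mithril=2 nickel=2
After 7 (gather 3 leather): flax=1 ink=2 leather=4 mithril=2 nickel=2

Answer: flax=1 ink=2 leather=4 mithril=2 nickel=2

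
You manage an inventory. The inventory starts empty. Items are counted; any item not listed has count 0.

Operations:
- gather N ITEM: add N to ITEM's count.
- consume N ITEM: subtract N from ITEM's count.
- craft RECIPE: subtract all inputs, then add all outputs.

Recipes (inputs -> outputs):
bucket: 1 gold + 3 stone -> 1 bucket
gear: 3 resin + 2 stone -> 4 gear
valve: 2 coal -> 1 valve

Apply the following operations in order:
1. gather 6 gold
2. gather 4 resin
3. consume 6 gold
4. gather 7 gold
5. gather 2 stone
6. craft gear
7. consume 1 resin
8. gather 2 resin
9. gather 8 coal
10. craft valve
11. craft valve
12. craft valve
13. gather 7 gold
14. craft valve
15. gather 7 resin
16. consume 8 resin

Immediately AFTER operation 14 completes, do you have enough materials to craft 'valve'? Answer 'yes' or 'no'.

Answer: no

Derivation:
After 1 (gather 6 gold): gold=6
After 2 (gather 4 resin): gold=6 resin=4
After 3 (consume 6 gold): resin=4
After 4 (gather 7 gold): gold=7 resin=4
After 5 (gather 2 stone): gold=7 resin=4 stone=2
After 6 (craft gear): gear=4 gold=7 resin=1
After 7 (consume 1 resin): gear=4 gold=7
After 8 (gather 2 resin): gear=4 gold=7 resin=2
After 9 (gather 8 coal): coal=8 gear=4 gold=7 resin=2
After 10 (craft valve): coal=6 gear=4 gold=7 resin=2 valve=1
After 11 (craft valve): coal=4 gear=4 gold=7 resin=2 valve=2
After 12 (craft valve): coal=2 gear=4 gold=7 resin=2 valve=3
After 13 (gather 7 gold): coal=2 gear=4 gold=14 resin=2 valve=3
After 14 (craft valve): gear=4 gold=14 resin=2 valve=4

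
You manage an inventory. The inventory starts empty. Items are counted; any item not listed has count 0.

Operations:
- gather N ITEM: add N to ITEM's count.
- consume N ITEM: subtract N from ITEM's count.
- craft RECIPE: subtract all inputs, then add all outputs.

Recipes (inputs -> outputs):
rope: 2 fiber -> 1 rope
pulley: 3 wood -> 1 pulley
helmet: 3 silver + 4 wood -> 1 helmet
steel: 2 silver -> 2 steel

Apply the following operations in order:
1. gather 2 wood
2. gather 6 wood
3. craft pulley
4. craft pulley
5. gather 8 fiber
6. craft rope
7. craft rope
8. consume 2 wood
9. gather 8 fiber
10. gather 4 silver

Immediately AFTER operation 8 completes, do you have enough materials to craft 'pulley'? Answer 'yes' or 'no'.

After 1 (gather 2 wood): wood=2
After 2 (gather 6 wood): wood=8
After 3 (craft pulley): pulley=1 wood=5
After 4 (craft pulley): pulley=2 wood=2
After 5 (gather 8 fiber): fiber=8 pulley=2 wood=2
After 6 (craft rope): fiber=6 pulley=2 rope=1 wood=2
After 7 (craft rope): fiber=4 pulley=2 rope=2 wood=2
After 8 (consume 2 wood): fiber=4 pulley=2 rope=2

Answer: no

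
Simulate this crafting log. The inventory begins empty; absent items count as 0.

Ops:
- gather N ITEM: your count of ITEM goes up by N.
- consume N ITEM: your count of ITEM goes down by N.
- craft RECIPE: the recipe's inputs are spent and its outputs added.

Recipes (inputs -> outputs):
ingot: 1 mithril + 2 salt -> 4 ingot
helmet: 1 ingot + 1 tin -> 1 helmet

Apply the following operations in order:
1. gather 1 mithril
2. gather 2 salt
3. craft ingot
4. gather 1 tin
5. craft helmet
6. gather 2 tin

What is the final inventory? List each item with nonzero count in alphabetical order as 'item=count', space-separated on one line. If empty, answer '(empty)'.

After 1 (gather 1 mithril): mithril=1
After 2 (gather 2 salt): mithril=1 salt=2
After 3 (craft ingot): ingot=4
After 4 (gather 1 tin): ingot=4 tin=1
After 5 (craft helmet): helmet=1 ingot=3
After 6 (gather 2 tin): helmet=1 ingot=3 tin=2

Answer: helmet=1 ingot=3 tin=2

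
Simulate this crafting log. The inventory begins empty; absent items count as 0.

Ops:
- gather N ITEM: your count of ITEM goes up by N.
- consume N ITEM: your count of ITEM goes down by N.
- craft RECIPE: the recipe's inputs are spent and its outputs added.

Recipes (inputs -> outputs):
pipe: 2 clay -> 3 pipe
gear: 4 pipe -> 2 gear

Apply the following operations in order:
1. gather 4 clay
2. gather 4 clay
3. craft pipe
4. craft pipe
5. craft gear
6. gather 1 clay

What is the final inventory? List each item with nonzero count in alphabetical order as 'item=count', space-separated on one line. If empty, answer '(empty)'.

After 1 (gather 4 clay): clay=4
After 2 (gather 4 clay): clay=8
After 3 (craft pipe): clay=6 pipe=3
After 4 (craft pipe): clay=4 pipe=6
After 5 (craft gear): clay=4 gear=2 pipe=2
After 6 (gather 1 clay): clay=5 gear=2 pipe=2

Answer: clay=5 gear=2 pipe=2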